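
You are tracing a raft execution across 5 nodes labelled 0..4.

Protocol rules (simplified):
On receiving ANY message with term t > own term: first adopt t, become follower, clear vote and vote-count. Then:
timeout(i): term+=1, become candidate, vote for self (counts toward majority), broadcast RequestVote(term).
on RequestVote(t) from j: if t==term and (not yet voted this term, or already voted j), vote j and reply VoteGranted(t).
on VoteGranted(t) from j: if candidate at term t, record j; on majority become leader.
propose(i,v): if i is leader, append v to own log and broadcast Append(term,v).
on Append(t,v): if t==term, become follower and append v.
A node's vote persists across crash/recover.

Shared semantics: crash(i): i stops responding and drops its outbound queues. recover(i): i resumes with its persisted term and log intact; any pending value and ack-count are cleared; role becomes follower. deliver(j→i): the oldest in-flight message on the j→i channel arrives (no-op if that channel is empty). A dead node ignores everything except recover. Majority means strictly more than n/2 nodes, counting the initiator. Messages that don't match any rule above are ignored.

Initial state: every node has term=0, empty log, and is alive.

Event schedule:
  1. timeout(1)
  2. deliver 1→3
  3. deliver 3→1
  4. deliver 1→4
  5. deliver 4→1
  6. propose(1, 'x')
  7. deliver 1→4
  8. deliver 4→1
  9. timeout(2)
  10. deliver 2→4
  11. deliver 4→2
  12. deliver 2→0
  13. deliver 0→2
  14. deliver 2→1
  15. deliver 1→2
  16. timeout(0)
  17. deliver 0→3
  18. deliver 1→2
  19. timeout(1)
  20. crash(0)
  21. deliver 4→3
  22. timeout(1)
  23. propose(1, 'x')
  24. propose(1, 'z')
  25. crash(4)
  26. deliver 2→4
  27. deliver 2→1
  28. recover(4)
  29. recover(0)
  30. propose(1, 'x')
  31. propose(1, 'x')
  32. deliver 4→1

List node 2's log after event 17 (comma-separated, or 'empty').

1. timeout(1):  <1:cand t1 ->
2. deliver 1→3:  <3:foll t1 ->
3. deliver 3→1:  nop
4. deliver 1→4:  <4:foll t1 ->
5. deliver 4→1:  <1:lead t1 ->
6. propose(1,'x'):  <1:lead t1 x>
7. deliver 1→4:  <4:foll t1 x>
8. deliver 4→1:  nop
9. timeout(2):  <2:cand t1 ->
10. deliver 2→4:  nop
11. deliver 4→2:  nop
12. deliver 2→0:  <0:foll t1 ->
13. deliver 0→2:  nop
14. deliver 2→1:  nop
15. deliver 1→2:  nop
16. timeout(0):  <0:cand t2 ->
17. deliver 0→3:  <3:foll t2 ->

empty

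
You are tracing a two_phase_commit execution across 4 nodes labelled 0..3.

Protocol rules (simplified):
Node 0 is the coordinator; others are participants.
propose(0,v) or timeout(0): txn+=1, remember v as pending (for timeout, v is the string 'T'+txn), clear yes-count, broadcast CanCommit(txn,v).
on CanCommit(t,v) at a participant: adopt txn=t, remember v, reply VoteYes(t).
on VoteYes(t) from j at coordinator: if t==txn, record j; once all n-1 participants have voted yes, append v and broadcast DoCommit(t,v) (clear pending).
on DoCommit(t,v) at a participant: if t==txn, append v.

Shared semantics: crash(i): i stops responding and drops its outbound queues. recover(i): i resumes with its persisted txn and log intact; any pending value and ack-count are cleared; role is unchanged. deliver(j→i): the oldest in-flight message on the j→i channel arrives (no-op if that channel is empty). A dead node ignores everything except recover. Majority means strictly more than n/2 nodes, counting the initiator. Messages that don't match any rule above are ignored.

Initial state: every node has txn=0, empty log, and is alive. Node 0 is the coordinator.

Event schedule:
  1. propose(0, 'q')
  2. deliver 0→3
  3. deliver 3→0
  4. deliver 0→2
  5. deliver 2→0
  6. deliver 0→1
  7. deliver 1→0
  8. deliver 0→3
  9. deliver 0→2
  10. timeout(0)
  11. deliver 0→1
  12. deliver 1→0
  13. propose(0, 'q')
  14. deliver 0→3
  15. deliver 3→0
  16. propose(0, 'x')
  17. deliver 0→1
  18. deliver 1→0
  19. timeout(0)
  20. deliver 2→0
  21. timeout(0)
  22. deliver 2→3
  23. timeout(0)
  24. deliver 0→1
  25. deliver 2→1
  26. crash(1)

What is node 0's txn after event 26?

[1] propose(0,'q') → N0(coor t1 [-])
[2] deliver 0→3 → N3(part t1 [-])
[3] deliver 3→0 → ∅
[4] deliver 0→2 → N2(part t1 [-])
[5] deliver 2→0 → ∅
[6] deliver 0→1 → N1(part t1 [-])
[7] deliver 1→0 → N0(coor t1 [q])
[8] deliver 0→3 → N3(part t1 [q])
[9] deliver 0→2 → N2(part t1 [q])
[10] timeout(0) → N0(coor t2 [q])
[11] deliver 0→1 → N1(part t1 [q])
[12] deliver 1→0 → ∅
[13] propose(0,'q') → N0(coor t3 [q])
[14] deliver 0→3 → N3(part t2 [q])
[15] deliver 3→0 → ∅
[16] propose(0,'x') → N0(coor t4 [q])
[17] deliver 0→1 → N1(part t2 [q])
[18] deliver 1→0 → ∅
[19] timeout(0) → N0(coor t5 [q])
[20] deliver 2→0 → ∅
[21] timeout(0) → N0(coor t6 [q])
[22] deliver 2→3 → ∅
[23] timeout(0) → N0(coor t7 [q])
[24] deliver 0→1 → N1(part t3 [q])
[25] deliver 2→1 → ∅
[26] crash(1) → N1(✗part t3 [q])

7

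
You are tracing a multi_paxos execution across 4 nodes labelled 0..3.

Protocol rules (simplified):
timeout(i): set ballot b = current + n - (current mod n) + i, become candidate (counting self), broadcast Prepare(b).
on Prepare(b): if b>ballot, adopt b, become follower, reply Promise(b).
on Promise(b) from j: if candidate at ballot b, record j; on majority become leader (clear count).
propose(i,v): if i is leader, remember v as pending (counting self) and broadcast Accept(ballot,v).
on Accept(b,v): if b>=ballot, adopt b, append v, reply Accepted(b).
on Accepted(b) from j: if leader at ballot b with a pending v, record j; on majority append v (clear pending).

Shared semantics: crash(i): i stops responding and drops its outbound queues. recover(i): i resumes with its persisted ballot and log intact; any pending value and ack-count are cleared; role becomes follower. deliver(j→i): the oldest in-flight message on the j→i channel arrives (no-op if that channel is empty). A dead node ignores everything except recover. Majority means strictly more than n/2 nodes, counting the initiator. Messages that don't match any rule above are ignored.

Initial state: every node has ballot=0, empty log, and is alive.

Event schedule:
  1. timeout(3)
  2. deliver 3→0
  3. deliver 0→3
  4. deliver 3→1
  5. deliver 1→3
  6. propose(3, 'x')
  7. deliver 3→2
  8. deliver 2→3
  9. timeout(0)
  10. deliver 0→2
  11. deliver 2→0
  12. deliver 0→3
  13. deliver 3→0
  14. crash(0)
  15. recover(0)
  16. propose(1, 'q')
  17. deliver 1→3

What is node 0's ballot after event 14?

8

e1 timeout(3): 3[cand,b=7,-]
e2 deliver 3→0: 0[foll,b=7,-]
e3 deliver 0→3: ·
e4 deliver 3→1: 1[foll,b=7,-]
e5 deliver 1→3: 3[lead,b=7,-]
e6 propose(3,'x'): ·
e7 deliver 3→2: 2[foll,b=7,-]
e8 deliver 2→3: ·
e9 timeout(0): 0[cand,b=8,-]
e10 deliver 0→2: 2[foll,b=8,-]
e11 deliver 2→0: ·
e12 deliver 0→3: 3[foll,b=8,-]
e13 deliver 3→0: ·
e14 crash(0): 0[✗cand,b=8,-]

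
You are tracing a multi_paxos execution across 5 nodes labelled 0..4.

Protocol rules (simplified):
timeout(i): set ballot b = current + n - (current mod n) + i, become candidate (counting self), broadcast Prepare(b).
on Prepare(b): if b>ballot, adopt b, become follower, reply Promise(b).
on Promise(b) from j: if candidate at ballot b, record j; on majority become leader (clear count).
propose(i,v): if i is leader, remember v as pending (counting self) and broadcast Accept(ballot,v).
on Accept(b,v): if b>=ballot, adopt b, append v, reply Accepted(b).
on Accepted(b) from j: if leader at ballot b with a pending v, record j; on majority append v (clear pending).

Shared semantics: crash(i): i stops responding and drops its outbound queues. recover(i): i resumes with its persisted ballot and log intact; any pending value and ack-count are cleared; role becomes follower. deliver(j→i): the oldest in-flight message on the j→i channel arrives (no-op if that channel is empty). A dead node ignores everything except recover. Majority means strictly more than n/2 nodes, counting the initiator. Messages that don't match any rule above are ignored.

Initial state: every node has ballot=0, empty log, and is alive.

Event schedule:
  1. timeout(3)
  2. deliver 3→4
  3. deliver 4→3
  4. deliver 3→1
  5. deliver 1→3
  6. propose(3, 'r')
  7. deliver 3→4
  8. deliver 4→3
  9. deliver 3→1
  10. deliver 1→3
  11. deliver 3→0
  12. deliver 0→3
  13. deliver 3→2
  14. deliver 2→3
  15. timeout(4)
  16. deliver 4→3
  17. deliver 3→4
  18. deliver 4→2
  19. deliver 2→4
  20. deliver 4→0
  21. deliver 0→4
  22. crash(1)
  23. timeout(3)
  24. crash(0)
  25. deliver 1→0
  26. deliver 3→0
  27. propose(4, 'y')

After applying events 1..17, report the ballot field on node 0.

step 1 timeout(3): 3={cand,b=8,log=-}
step 2 deliver 3→4: 4={foll,b=8,log=-}
step 3 deliver 4→3: —
step 4 deliver 3→1: 1={foll,b=8,log=-}
step 5 deliver 1→3: 3={lead,b=8,log=-}
step 6 propose(3,'r'): —
step 7 deliver 3→4: 4={foll,b=8,log=r}
step 8 deliver 4→3: —
step 9 deliver 3→1: 1={foll,b=8,log=r}
step 10 deliver 1→3: 3={lead,b=8,log=r}
step 11 deliver 3→0: 0={foll,b=8,log=-}
step 12 deliver 0→3: —
step 13 deliver 3→2: 2={foll,b=8,log=-}
step 14 deliver 2→3: —
step 15 timeout(4): 4={cand,b=14,log=r}
step 16 deliver 4→3: 3={foll,b=14,log=r}
step 17 deliver 3→4: —

8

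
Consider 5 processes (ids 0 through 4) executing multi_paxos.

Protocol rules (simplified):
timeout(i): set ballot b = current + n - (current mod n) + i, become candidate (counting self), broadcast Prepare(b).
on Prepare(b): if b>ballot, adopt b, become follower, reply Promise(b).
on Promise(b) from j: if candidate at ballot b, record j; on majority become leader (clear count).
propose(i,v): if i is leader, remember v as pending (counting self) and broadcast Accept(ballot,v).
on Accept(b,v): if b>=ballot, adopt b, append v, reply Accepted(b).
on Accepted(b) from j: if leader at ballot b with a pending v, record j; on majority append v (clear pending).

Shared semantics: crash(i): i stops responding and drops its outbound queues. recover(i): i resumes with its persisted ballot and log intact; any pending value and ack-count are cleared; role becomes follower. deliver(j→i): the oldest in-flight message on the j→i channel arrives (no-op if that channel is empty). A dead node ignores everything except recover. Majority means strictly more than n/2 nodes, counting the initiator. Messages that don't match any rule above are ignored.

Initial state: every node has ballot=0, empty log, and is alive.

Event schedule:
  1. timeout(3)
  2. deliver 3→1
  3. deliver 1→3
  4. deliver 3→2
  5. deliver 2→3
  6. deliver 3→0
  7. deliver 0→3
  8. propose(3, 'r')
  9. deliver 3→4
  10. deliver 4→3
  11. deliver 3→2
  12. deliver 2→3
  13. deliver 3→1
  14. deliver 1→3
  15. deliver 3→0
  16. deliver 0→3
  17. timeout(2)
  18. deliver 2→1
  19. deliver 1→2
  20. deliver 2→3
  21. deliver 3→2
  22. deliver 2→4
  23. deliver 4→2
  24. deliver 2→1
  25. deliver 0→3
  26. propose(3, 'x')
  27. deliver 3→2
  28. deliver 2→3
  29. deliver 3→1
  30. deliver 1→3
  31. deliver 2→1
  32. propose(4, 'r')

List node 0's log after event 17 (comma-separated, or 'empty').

e1 timeout(3): 3[cand,b=8,-]
e2 deliver 3→1: 1[foll,b=8,-]
e3 deliver 1→3: ·
e4 deliver 3→2: 2[foll,b=8,-]
e5 deliver 2→3: 3[lead,b=8,-]
e6 deliver 3→0: 0[foll,b=8,-]
e7 deliver 0→3: ·
e8 propose(3,'r'): ·
e9 deliver 3→4: 4[foll,b=8,-]
e10 deliver 4→3: ·
e11 deliver 3→2: 2[foll,b=8,r]
e12 deliver 2→3: ·
e13 deliver 3→1: 1[foll,b=8,r]
e14 deliver 1→3: 3[lead,b=8,r]
e15 deliver 3→0: 0[foll,b=8,r]
e16 deliver 0→3: ·
e17 timeout(2): 2[cand,b=12,r]

r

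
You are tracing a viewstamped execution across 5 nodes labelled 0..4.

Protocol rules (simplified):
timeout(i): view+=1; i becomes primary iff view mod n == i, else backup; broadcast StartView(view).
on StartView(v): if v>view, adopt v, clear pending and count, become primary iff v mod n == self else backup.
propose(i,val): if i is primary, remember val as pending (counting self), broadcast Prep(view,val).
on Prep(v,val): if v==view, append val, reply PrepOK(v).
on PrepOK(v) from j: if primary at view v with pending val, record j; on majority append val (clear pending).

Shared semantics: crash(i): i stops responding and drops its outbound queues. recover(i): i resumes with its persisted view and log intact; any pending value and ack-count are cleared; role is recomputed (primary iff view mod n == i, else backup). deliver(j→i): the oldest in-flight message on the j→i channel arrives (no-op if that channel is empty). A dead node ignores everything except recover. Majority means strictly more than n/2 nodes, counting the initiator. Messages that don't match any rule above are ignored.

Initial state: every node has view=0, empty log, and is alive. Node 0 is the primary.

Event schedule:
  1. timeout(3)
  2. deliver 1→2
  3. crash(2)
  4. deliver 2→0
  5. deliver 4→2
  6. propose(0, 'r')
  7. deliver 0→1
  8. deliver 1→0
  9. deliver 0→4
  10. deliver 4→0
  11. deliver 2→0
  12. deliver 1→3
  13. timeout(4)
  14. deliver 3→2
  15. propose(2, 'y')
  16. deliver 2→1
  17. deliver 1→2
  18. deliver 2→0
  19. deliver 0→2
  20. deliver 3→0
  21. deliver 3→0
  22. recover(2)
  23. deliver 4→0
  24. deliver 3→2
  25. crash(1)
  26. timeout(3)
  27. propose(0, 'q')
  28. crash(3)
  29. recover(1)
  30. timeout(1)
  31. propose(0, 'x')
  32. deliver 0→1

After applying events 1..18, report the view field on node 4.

[1] timeout(3) → N3(back v1 [-])
[2] deliver 1→2 → ∅
[3] crash(2) → N2(✗back v0 [-])
[4] deliver 2→0 → ∅
[5] deliver 4→2 → ∅
[6] propose(0,'r') → ∅
[7] deliver 0→1 → N1(back v0 [r])
[8] deliver 1→0 → ∅
[9] deliver 0→4 → N4(back v0 [r])
[10] deliver 4→0 → N0(prim v0 [r])
[11] deliver 2→0 → ∅
[12] deliver 1→3 → ∅
[13] timeout(4) → N4(back v1 [r])
[14] deliver 3→2 → ∅
[15] propose(2,'y') → ∅
[16] deliver 2→1 → ∅
[17] deliver 1→2 → ∅
[18] deliver 2→0 → ∅

1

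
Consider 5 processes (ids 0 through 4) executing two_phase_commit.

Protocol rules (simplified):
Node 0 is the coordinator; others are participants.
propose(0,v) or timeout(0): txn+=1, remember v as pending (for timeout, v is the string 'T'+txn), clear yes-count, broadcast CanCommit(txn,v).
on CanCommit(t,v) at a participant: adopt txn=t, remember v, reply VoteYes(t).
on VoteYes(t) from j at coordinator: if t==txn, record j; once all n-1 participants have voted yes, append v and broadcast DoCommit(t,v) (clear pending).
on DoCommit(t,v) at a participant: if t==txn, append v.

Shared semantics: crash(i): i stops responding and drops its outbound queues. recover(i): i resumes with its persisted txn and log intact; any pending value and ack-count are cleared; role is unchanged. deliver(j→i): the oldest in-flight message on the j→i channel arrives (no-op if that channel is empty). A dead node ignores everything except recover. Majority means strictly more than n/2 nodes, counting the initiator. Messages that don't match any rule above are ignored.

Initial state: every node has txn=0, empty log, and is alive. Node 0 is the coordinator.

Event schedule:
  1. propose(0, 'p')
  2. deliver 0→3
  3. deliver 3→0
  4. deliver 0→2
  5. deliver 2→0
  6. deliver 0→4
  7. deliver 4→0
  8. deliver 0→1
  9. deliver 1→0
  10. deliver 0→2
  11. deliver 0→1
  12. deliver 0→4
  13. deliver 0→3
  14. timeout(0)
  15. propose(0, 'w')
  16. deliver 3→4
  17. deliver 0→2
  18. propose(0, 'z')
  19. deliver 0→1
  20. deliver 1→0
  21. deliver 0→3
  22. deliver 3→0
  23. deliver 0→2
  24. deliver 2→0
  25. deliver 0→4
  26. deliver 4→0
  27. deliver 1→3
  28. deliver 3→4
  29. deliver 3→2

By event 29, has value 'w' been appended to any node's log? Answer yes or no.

[1] propose(0,'p') → N0(coor t1 [-])
[2] deliver 0→3 → N3(part t1 [-])
[3] deliver 3→0 → ∅
[4] deliver 0→2 → N2(part t1 [-])
[5] deliver 2→0 → ∅
[6] deliver 0→4 → N4(part t1 [-])
[7] deliver 4→0 → ∅
[8] deliver 0→1 → N1(part t1 [-])
[9] deliver 1→0 → N0(coor t1 [p])
[10] deliver 0→2 → N2(part t1 [p])
[11] deliver 0→1 → N1(part t1 [p])
[12] deliver 0→4 → N4(part t1 [p])
[13] deliver 0→3 → N3(part t1 [p])
[14] timeout(0) → N0(coor t2 [p])
[15] propose(0,'w') → N0(coor t3 [p])
[16] deliver 3→4 → ∅
[17] deliver 0→2 → N2(part t2 [p])
[18] propose(0,'z') → N0(coor t4 [p])
[19] deliver 0→1 → N1(part t2 [p])
[20] deliver 1→0 → ∅
[21] deliver 0→3 → N3(part t2 [p])
[22] deliver 3→0 → ∅
[23] deliver 0→2 → N2(part t3 [p])
[24] deliver 2→0 → ∅
[25] deliver 0→4 → N4(part t2 [p])
[26] deliver 4→0 → ∅
[27] deliver 1→3 → ∅
[28] deliver 3→4 → ∅
[29] deliver 3→2 → ∅

no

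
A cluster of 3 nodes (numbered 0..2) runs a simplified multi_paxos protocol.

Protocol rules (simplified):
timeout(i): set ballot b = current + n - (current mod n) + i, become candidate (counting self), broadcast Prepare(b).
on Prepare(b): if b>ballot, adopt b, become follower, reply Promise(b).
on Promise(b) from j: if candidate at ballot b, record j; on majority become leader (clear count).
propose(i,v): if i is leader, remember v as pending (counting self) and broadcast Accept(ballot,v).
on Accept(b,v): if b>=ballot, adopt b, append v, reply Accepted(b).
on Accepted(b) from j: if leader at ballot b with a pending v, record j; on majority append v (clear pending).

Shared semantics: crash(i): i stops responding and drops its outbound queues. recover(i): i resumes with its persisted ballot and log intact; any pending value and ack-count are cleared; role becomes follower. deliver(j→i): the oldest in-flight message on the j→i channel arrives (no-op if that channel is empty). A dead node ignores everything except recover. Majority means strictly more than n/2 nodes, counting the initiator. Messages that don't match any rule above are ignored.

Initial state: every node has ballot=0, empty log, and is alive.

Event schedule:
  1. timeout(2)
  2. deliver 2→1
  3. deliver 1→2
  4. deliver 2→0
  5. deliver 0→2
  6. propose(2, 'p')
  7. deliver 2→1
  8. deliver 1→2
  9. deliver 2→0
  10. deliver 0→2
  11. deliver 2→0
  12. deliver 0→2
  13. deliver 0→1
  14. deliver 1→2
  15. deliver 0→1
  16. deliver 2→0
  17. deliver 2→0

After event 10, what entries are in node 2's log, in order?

after 1 — timeout(2): n2:cand/b5/[-]
after 2 — deliver 2→1: n1:foll/b5/[-]
after 3 — deliver 1→2: n2:lead/b5/[-]
after 4 — deliver 2→0: n0:foll/b5/[-]
after 5 — deliver 0→2: ·
after 6 — propose(2,'p'): ·
after 7 — deliver 2→1: n1:foll/b5/[p]
after 8 — deliver 1→2: n2:lead/b5/[p]
after 9 — deliver 2→0: n0:foll/b5/[p]
after 10 — deliver 0→2: ·

p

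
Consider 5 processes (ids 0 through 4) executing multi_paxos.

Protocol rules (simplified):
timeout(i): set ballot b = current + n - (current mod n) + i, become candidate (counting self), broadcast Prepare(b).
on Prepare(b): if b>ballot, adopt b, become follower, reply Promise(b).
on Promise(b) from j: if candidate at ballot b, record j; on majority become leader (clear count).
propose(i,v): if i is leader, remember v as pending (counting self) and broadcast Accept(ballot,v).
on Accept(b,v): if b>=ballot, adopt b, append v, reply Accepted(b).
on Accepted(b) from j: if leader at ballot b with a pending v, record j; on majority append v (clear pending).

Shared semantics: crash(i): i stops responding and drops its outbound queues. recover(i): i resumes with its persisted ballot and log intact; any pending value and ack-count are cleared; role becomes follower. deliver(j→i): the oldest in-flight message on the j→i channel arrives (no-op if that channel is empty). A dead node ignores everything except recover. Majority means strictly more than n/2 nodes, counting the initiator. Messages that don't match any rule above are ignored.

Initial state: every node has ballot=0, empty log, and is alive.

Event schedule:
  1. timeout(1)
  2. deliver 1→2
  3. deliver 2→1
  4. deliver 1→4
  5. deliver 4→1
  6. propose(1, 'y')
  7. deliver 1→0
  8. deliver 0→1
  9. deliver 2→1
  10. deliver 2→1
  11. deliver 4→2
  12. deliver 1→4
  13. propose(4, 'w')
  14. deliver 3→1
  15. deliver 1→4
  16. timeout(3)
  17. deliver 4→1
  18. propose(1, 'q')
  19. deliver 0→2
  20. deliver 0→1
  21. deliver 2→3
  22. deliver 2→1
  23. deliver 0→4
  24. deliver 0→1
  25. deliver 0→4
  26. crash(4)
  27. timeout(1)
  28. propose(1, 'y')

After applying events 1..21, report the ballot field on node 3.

after 1 — timeout(1): n1:cand/b6/[-]
after 2 — deliver 1→2: n2:foll/b6/[-]
after 3 — deliver 2→1: ·
after 4 — deliver 1→4: n4:foll/b6/[-]
after 5 — deliver 4→1: n1:lead/b6/[-]
after 6 — propose(1,'y'): ·
after 7 — deliver 1→0: n0:foll/b6/[-]
after 8 — deliver 0→1: ·
after 9 — deliver 2→1: ·
after 10 — deliver 2→1: ·
after 11 — deliver 4→2: ·
after 12 — deliver 1→4: n4:foll/b6/[y]
after 13 — propose(4,'w'): ·
after 14 — deliver 3→1: ·
after 15 — deliver 1→4: ·
after 16 — timeout(3): n3:cand/b8/[-]
after 17 — deliver 4→1: ·
after 18 — propose(1,'q'): ·
after 19 — deliver 0→2: ·
after 20 — deliver 0→1: ·
after 21 — deliver 2→3: ·

8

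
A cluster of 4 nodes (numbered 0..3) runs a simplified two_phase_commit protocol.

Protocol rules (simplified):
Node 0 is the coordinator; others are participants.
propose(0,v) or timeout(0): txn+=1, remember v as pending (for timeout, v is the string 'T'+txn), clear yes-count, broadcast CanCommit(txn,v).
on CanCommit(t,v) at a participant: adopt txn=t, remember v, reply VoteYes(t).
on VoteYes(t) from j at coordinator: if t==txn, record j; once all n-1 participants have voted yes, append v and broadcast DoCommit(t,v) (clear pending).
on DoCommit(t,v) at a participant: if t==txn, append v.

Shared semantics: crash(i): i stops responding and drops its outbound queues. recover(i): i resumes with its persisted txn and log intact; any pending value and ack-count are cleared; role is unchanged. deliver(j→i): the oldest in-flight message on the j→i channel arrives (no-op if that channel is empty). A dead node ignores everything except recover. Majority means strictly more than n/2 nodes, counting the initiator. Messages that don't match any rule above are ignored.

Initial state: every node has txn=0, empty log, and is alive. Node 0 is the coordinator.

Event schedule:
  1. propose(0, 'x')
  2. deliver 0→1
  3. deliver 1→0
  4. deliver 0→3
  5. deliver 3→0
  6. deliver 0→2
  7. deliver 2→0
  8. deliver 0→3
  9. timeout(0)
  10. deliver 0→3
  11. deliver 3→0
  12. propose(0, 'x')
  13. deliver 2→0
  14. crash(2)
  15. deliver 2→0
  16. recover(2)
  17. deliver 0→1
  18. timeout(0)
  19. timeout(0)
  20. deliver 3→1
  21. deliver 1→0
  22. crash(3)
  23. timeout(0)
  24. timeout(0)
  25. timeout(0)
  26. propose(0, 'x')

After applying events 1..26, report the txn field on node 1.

1

step 1 propose(0,'x'): 0={coor,t=1,log=-}
step 2 deliver 0→1: 1={part,t=1,log=-}
step 3 deliver 1→0: —
step 4 deliver 0→3: 3={part,t=1,log=-}
step 5 deliver 3→0: —
step 6 deliver 0→2: 2={part,t=1,log=-}
step 7 deliver 2→0: 0={coor,t=1,log=x}
step 8 deliver 0→3: 3={part,t=1,log=x}
step 9 timeout(0): 0={coor,t=2,log=x}
step 10 deliver 0→3: 3={part,t=2,log=x}
step 11 deliver 3→0: —
step 12 propose(0,'x'): 0={coor,t=3,log=x}
step 13 deliver 2→0: —
step 14 crash(2): 2={✗part,t=1,log=-}
step 15 deliver 2→0: —
step 16 recover(2): 2={part,t=1,log=-}
step 17 deliver 0→1: 1={part,t=1,log=x}
step 18 timeout(0): 0={coor,t=4,log=x}
step 19 timeout(0): 0={coor,t=5,log=x}
step 20 deliver 3→1: —
step 21 deliver 1→0: —
step 22 crash(3): 3={✗part,t=2,log=x}
step 23 timeout(0): 0={coor,t=6,log=x}
step 24 timeout(0): 0={coor,t=7,log=x}
step 25 timeout(0): 0={coor,t=8,log=x}
step 26 propose(0,'x'): 0={coor,t=9,log=x}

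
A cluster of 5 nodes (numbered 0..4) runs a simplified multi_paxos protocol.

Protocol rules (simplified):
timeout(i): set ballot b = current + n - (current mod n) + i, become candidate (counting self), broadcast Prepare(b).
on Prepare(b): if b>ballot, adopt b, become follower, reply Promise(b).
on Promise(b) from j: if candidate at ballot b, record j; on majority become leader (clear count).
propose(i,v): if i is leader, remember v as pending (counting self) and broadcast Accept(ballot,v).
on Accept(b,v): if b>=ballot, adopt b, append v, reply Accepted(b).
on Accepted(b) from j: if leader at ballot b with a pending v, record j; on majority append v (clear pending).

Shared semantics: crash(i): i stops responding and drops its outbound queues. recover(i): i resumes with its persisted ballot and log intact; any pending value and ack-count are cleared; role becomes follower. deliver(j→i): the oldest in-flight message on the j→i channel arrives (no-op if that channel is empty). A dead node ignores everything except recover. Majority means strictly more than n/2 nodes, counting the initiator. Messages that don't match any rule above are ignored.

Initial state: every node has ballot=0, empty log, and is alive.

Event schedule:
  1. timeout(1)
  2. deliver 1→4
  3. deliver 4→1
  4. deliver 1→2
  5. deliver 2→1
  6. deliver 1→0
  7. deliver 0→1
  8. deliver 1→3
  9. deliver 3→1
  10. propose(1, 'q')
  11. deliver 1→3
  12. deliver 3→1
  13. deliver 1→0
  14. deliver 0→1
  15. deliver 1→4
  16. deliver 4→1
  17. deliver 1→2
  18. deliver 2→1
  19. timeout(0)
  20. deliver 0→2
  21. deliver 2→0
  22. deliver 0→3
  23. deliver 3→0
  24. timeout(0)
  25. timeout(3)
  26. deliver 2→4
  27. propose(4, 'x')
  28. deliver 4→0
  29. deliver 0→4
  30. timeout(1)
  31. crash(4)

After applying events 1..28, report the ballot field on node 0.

[1] timeout(1) → N1(cand b6 [-])
[2] deliver 1→4 → N4(foll b6 [-])
[3] deliver 4→1 → ∅
[4] deliver 1→2 → N2(foll b6 [-])
[5] deliver 2→1 → N1(lead b6 [-])
[6] deliver 1→0 → N0(foll b6 [-])
[7] deliver 0→1 → ∅
[8] deliver 1→3 → N3(foll b6 [-])
[9] deliver 3→1 → ∅
[10] propose(1,'q') → ∅
[11] deliver 1→3 → N3(foll b6 [q])
[12] deliver 3→1 → ∅
[13] deliver 1→0 → N0(foll b6 [q])
[14] deliver 0→1 → N1(lead b6 [q])
[15] deliver 1→4 → N4(foll b6 [q])
[16] deliver 4→1 → ∅
[17] deliver 1→2 → N2(foll b6 [q])
[18] deliver 2→1 → ∅
[19] timeout(0) → N0(cand b10 [q])
[20] deliver 0→2 → N2(foll b10 [q])
[21] deliver 2→0 → ∅
[22] deliver 0→3 → N3(foll b10 [q])
[23] deliver 3→0 → N0(lead b10 [q])
[24] timeout(0) → N0(cand b15 [q])
[25] timeout(3) → N3(cand b18 [q])
[26] deliver 2→4 → ∅
[27] propose(4,'x') → ∅
[28] deliver 4→0 → ∅

15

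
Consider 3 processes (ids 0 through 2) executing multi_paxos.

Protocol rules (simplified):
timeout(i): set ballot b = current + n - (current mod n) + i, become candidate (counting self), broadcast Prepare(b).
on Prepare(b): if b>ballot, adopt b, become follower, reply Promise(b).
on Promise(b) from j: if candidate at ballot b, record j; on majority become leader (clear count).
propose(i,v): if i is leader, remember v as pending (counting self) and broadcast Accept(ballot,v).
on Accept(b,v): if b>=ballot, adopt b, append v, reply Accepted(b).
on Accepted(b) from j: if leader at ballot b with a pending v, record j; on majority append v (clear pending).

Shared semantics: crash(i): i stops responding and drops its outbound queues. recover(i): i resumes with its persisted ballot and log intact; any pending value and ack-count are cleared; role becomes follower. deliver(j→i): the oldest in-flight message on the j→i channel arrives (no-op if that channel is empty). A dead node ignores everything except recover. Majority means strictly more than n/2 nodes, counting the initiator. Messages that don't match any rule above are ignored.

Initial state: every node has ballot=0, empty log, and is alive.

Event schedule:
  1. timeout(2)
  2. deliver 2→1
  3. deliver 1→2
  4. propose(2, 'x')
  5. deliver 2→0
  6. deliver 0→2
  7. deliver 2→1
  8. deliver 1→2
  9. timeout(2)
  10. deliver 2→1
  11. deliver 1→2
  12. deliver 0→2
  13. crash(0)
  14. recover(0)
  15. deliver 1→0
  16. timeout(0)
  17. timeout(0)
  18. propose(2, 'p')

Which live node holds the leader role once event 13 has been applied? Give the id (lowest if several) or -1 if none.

step 1 timeout(2): 2={cand,b=5,log=-}
step 2 deliver 2→1: 1={foll,b=5,log=-}
step 3 deliver 1→2: 2={lead,b=5,log=-}
step 4 propose(2,'x'): —
step 5 deliver 2→0: 0={foll,b=5,log=-}
step 6 deliver 0→2: —
step 7 deliver 2→1: 1={foll,b=5,log=x}
step 8 deliver 1→2: 2={lead,b=5,log=x}
step 9 timeout(2): 2={cand,b=8,log=x}
step 10 deliver 2→1: 1={foll,b=8,log=x}
step 11 deliver 1→2: 2={lead,b=8,log=x}
step 12 deliver 0→2: —
step 13 crash(0): 0={✗foll,b=5,log=-}

2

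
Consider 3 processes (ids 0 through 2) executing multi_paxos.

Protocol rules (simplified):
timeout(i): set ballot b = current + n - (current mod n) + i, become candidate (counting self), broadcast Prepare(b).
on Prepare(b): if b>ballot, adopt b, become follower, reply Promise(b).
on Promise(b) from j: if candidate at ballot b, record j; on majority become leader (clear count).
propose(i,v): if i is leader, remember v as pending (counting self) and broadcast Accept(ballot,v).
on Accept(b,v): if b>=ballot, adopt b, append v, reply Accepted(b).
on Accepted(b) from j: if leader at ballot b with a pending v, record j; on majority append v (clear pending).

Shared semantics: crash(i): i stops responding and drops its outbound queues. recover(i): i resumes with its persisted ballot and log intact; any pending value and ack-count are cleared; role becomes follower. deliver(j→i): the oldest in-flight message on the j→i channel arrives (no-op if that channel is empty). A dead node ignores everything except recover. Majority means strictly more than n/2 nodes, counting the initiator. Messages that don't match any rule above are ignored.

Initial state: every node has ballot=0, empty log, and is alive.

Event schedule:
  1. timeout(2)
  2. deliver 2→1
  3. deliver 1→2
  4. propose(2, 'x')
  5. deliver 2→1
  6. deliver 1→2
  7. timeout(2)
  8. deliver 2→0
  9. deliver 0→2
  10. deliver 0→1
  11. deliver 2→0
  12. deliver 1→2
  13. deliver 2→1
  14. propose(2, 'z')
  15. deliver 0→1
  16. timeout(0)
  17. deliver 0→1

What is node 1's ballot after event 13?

step 1 timeout(2): 2={cand,b=5,log=-}
step 2 deliver 2→1: 1={foll,b=5,log=-}
step 3 deliver 1→2: 2={lead,b=5,log=-}
step 4 propose(2,'x'): —
step 5 deliver 2→1: 1={foll,b=5,log=x}
step 6 deliver 1→2: 2={lead,b=5,log=x}
step 7 timeout(2): 2={cand,b=8,log=x}
step 8 deliver 2→0: 0={foll,b=5,log=-}
step 9 deliver 0→2: —
step 10 deliver 0→1: —
step 11 deliver 2→0: 0={foll,b=5,log=x}
step 12 deliver 1→2: —
step 13 deliver 2→1: 1={foll,b=8,log=x}

8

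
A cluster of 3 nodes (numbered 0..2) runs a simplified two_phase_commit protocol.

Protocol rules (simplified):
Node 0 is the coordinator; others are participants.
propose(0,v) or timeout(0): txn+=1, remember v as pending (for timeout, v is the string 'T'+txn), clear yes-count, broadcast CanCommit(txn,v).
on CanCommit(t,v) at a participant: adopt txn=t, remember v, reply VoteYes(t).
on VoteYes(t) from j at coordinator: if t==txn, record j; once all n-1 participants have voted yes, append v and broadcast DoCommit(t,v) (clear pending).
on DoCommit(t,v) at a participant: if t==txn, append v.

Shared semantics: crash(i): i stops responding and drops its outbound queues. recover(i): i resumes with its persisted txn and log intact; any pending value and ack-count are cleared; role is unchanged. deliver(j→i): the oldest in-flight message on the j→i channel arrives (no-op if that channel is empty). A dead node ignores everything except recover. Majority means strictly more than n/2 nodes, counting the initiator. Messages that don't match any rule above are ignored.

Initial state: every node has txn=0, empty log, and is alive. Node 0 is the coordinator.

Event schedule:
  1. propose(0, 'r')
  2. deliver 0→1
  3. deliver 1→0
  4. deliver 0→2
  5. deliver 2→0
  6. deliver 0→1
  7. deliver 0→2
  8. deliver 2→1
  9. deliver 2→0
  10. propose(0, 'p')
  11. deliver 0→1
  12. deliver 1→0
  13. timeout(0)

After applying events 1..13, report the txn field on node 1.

[1] propose(0,'r') → N0(coor t1 [-])
[2] deliver 0→1 → N1(part t1 [-])
[3] deliver 1→0 → ∅
[4] deliver 0→2 → N2(part t1 [-])
[5] deliver 2→0 → N0(coor t1 [r])
[6] deliver 0→1 → N1(part t1 [r])
[7] deliver 0→2 → N2(part t1 [r])
[8] deliver 2→1 → ∅
[9] deliver 2→0 → ∅
[10] propose(0,'p') → N0(coor t2 [r])
[11] deliver 0→1 → N1(part t2 [r])
[12] deliver 1→0 → ∅
[13] timeout(0) → N0(coor t3 [r])

2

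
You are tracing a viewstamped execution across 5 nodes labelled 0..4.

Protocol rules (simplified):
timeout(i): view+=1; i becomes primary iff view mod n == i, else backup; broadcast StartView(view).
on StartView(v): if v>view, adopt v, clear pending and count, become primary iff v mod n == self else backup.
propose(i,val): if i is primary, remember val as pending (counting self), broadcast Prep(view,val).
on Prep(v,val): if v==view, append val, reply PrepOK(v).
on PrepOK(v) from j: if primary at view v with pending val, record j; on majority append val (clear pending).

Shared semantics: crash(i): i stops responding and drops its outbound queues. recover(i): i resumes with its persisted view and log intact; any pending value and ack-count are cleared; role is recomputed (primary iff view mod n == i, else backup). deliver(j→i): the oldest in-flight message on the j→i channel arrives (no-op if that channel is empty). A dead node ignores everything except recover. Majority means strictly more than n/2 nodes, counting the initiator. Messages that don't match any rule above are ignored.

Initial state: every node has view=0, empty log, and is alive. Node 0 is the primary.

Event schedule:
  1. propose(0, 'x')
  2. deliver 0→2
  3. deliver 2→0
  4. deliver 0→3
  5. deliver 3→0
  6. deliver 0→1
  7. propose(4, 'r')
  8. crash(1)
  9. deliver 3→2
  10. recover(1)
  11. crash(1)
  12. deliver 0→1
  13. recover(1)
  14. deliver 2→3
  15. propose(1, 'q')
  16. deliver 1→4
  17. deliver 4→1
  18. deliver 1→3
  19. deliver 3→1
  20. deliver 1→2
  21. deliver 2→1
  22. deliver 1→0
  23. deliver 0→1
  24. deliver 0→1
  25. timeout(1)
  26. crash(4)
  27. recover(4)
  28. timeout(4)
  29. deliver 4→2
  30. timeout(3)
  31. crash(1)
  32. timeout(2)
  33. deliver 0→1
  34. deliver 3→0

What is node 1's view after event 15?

0

after 1 — propose(0,'x'): ·
after 2 — deliver 0→2: n2:back/v0/[x]
after 3 — deliver 2→0: ·
after 4 — deliver 0→3: n3:back/v0/[x]
after 5 — deliver 3→0: n0:prim/v0/[x]
after 6 — deliver 0→1: n1:back/v0/[x]
after 7 — propose(4,'r'): ·
after 8 — crash(1): n1:✗back/v0/[x]
after 9 — deliver 3→2: ·
after 10 — recover(1): n1:back/v0/[x]
after 11 — crash(1): n1:✗back/v0/[x]
after 12 — deliver 0→1: ·
after 13 — recover(1): n1:back/v0/[x]
after 14 — deliver 2→3: ·
after 15 — propose(1,'q'): ·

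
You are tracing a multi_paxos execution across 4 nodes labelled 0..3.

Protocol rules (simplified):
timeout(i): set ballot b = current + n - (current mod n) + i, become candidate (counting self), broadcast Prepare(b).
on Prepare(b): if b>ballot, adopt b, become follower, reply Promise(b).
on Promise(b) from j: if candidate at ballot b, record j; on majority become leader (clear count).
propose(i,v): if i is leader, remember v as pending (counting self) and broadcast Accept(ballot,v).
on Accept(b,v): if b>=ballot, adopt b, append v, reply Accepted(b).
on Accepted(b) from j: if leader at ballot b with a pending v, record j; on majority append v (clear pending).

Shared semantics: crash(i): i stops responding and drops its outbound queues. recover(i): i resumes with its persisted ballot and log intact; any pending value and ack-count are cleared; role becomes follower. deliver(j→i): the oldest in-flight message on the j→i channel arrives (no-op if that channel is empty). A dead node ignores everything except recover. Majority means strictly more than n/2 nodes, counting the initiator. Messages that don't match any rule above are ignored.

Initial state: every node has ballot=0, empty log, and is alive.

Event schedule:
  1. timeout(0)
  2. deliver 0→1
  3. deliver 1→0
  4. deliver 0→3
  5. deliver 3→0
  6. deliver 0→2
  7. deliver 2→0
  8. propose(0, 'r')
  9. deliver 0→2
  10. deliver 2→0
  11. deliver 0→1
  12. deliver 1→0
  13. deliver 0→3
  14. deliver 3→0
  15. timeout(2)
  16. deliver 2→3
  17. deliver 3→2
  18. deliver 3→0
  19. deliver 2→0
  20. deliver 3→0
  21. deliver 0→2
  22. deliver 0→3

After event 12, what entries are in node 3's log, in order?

1. timeout(0):  <0:cand b4 ->
2. deliver 0→1:  <1:foll b4 ->
3. deliver 1→0:  nop
4. deliver 0→3:  <3:foll b4 ->
5. deliver 3→0:  <0:lead b4 ->
6. deliver 0→2:  <2:foll b4 ->
7. deliver 2→0:  nop
8. propose(0,'r'):  nop
9. deliver 0→2:  <2:foll b4 r>
10. deliver 2→0:  nop
11. deliver 0→1:  <1:foll b4 r>
12. deliver 1→0:  <0:lead b4 r>

empty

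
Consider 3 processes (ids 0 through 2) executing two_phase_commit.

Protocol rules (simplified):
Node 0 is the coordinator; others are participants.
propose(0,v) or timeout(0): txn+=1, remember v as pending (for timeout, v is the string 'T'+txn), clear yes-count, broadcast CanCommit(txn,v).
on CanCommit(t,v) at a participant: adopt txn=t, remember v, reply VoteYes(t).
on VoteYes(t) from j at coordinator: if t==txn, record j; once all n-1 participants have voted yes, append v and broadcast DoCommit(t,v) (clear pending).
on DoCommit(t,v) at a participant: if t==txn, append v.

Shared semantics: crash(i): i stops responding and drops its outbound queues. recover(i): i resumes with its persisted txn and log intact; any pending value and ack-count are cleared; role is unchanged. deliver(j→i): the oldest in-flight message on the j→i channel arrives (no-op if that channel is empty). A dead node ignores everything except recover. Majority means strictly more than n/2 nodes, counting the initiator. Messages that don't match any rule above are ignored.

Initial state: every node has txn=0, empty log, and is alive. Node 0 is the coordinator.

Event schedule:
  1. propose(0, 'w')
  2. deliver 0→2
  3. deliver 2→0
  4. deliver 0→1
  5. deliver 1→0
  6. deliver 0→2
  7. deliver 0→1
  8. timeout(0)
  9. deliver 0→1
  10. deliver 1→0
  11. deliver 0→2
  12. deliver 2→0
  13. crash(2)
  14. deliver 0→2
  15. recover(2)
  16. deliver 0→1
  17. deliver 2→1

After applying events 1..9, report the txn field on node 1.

2

1. propose(0,'w'):  <0:coor t1 ->
2. deliver 0→2:  <2:part t1 ->
3. deliver 2→0:  nop
4. deliver 0→1:  <1:part t1 ->
5. deliver 1→0:  <0:coor t1 w>
6. deliver 0→2:  <2:part t1 w>
7. deliver 0→1:  <1:part t1 w>
8. timeout(0):  <0:coor t2 w>
9. deliver 0→1:  <1:part t2 w>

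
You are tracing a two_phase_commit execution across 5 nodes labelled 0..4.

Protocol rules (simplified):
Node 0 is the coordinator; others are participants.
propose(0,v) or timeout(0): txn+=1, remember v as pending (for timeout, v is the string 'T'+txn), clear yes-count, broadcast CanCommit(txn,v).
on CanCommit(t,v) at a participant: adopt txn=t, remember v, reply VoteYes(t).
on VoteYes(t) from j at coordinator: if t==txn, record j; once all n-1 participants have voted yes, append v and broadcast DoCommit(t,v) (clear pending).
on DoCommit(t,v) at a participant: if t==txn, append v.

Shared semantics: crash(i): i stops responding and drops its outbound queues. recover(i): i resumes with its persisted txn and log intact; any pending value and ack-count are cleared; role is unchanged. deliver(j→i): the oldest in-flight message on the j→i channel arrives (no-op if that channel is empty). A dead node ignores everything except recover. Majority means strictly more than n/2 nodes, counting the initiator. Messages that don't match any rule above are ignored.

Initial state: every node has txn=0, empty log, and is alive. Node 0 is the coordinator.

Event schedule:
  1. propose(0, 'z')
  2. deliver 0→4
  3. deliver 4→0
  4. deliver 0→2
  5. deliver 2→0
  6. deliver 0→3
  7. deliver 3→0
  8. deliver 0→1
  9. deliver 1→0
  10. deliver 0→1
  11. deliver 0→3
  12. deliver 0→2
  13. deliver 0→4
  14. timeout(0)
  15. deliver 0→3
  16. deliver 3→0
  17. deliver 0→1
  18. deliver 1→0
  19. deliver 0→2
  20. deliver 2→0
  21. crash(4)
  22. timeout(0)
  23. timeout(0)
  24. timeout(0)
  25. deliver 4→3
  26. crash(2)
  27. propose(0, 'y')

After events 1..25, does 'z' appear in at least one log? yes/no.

yes

e1 propose(0,'z'): 0[coor,t=1,-]
e2 deliver 0→4: 4[part,t=1,-]
e3 deliver 4→0: ·
e4 deliver 0→2: 2[part,t=1,-]
e5 deliver 2→0: ·
e6 deliver 0→3: 3[part,t=1,-]
e7 deliver 3→0: ·
e8 deliver 0→1: 1[part,t=1,-]
e9 deliver 1→0: 0[coor,t=1,z]
e10 deliver 0→1: 1[part,t=1,z]
e11 deliver 0→3: 3[part,t=1,z]
e12 deliver 0→2: 2[part,t=1,z]
e13 deliver 0→4: 4[part,t=1,z]
e14 timeout(0): 0[coor,t=2,z]
e15 deliver 0→3: 3[part,t=2,z]
e16 deliver 3→0: ·
e17 deliver 0→1: 1[part,t=2,z]
e18 deliver 1→0: ·
e19 deliver 0→2: 2[part,t=2,z]
e20 deliver 2→0: ·
e21 crash(4): 4[✗part,t=1,z]
e22 timeout(0): 0[coor,t=3,z]
e23 timeout(0): 0[coor,t=4,z]
e24 timeout(0): 0[coor,t=5,z]
e25 deliver 4→3: ·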